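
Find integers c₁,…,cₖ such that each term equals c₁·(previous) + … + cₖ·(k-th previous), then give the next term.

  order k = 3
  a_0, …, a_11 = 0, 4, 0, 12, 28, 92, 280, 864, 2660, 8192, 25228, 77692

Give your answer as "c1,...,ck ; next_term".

  a_3 = 2·0 + 3·4 + 1·0 = 12
  a_4 = 2·12 + 3·0 + 1·4 = 28
  a_5 = 2·28 + 3·12 + 1·0 = 92
  a_6 = 2·92 + 3·28 + 1·12 = 280
  a_7 = 2·280 + 3·92 + 1·28 = 864
  a_8 = 2·864 + 3·280 + 1·92 = 2660
  a_9 = 2·2660 + 3·864 + 1·280 = 8192
  a_10 = 2·8192 + 3·2660 + 1·864 = 25228
  a_11 = 2·25228 + 3·8192 + 1·2660 = 77692
  a_12 = 2·77692 + 3·25228 + 1·8192 = 239260

2,3,1 ; 239260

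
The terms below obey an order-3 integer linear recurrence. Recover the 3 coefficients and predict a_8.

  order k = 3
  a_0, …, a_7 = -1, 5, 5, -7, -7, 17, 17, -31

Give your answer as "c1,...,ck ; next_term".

  a_3 = 1·5 + -2·5 + 2·-1 = -7
  a_4 = 1·-7 + -2·5 + 2·5 = -7
  a_5 = 1·-7 + -2·-7 + 2·5 = 17
  a_6 = 1·17 + -2·-7 + 2·-7 = 17
  a_7 = 1·17 + -2·17 + 2·-7 = -31
  a_8 = 1·-31 + -2·17 + 2·17 = -31

1,-2,2 ; -31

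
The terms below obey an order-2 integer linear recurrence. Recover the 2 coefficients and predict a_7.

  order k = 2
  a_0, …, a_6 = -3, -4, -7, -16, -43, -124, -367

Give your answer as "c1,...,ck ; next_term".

4,-3 ; -1096

  a_2 = 4·-4 + -3·-3 = -7
  a_3 = 4·-7 + -3·-4 = -16
  a_4 = 4·-16 + -3·-7 = -43
  a_5 = 4·-43 + -3·-16 = -124
  a_6 = 4·-124 + -3·-43 = -367
  a_7 = 4·-367 + -3·-124 = -1096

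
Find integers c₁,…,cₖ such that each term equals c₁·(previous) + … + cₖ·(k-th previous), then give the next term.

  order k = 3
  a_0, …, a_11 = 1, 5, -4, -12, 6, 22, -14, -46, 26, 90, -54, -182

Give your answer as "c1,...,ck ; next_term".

  a_3 = 1·-4 + -2·5 + 2·1 = -12
  a_4 = 1·-12 + -2·-4 + 2·5 = 6
  a_5 = 1·6 + -2·-12 + 2·-4 = 22
  a_6 = 1·22 + -2·6 + 2·-12 = -14
  a_7 = 1·-14 + -2·22 + 2·6 = -46
  a_8 = 1·-46 + -2·-14 + 2·22 = 26
  a_9 = 1·26 + -2·-46 + 2·-14 = 90
  a_10 = 1·90 + -2·26 + 2·-46 = -54
  a_11 = 1·-54 + -2·90 + 2·26 = -182
  a_12 = 1·-182 + -2·-54 + 2·90 = 106

1,-2,2 ; 106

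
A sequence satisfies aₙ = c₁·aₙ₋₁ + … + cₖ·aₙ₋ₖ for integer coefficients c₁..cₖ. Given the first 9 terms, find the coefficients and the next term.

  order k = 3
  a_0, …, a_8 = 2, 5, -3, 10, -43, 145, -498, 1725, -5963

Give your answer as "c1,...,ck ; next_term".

  a_3 = -3·-3 + 1·5 + -2·2 = 10
  a_4 = -3·10 + 1·-3 + -2·5 = -43
  a_5 = -3·-43 + 1·10 + -2·-3 = 145
  a_6 = -3·145 + 1·-43 + -2·10 = -498
  a_7 = -3·-498 + 1·145 + -2·-43 = 1725
  a_8 = -3·1725 + 1·-498 + -2·145 = -5963
  a_9 = -3·-5963 + 1·1725 + -2·-498 = 20610

-3,1,-2 ; 20610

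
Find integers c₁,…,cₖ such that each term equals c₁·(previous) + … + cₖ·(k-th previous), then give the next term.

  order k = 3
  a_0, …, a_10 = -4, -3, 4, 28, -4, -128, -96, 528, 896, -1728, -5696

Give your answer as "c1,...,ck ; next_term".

  a_3 = 0·4 + -4·-3 + -4·-4 = 28
  a_4 = 0·28 + -4·4 + -4·-3 = -4
  a_5 = 0·-4 + -4·28 + -4·4 = -128
  a_6 = 0·-128 + -4·-4 + -4·28 = -96
  a_7 = 0·-96 + -4·-128 + -4·-4 = 528
  a_8 = 0·528 + -4·-96 + -4·-128 = 896
  a_9 = 0·896 + -4·528 + -4·-96 = -1728
  a_10 = 0·-1728 + -4·896 + -4·528 = -5696
  a_11 = 0·-5696 + -4·-1728 + -4·896 = 3328

0,-4,-4 ; 3328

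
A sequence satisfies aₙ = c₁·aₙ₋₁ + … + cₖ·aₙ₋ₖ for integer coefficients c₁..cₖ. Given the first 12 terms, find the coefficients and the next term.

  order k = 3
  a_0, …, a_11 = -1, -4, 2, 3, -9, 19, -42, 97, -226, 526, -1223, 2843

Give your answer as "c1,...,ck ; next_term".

  a_3 = -3·2 + -2·-4 + -1·-1 = 3
  a_4 = -3·3 + -2·2 + -1·-4 = -9
  a_5 = -3·-9 + -2·3 + -1·2 = 19
  a_6 = -3·19 + -2·-9 + -1·3 = -42
  a_7 = -3·-42 + -2·19 + -1·-9 = 97
  a_8 = -3·97 + -2·-42 + -1·19 = -226
  a_9 = -3·-226 + -2·97 + -1·-42 = 526
  a_10 = -3·526 + -2·-226 + -1·97 = -1223
  a_11 = -3·-1223 + -2·526 + -1·-226 = 2843
  a_12 = -3·2843 + -2·-1223 + -1·526 = -6609

-3,-2,-1 ; -6609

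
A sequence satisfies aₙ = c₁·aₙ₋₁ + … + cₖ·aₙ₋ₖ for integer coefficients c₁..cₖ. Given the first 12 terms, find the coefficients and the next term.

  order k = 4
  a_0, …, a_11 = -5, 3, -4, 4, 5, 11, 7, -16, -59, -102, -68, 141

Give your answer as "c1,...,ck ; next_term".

1,0,-3,-2 ; 565

  a_4 = 1·4 + 0·-4 + -3·3 + -2·-5 = 5
  a_5 = 1·5 + 0·4 + -3·-4 + -2·3 = 11
  a_6 = 1·11 + 0·5 + -3·4 + -2·-4 = 7
  a_7 = 1·7 + 0·11 + -3·5 + -2·4 = -16
  a_8 = 1·-16 + 0·7 + -3·11 + -2·5 = -59
  a_9 = 1·-59 + 0·-16 + -3·7 + -2·11 = -102
  a_10 = 1·-102 + 0·-59 + -3·-16 + -2·7 = -68
  a_11 = 1·-68 + 0·-102 + -3·-59 + -2·-16 = 141
  a_12 = 1·141 + 0·-68 + -3·-102 + -2·-59 = 565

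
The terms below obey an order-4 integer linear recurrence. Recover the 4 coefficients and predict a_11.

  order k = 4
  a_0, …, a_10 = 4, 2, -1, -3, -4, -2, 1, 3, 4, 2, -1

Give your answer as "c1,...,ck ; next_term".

  a_4 = 0·-3 + 0·-1 + 0·2 + -1·4 = -4
  a_5 = 0·-4 + 0·-3 + 0·-1 + -1·2 = -2
  a_6 = 0·-2 + 0·-4 + 0·-3 + -1·-1 = 1
  a_7 = 0·1 + 0·-2 + 0·-4 + -1·-3 = 3
  a_8 = 0·3 + 0·1 + 0·-2 + -1·-4 = 4
  a_9 = 0·4 + 0·3 + 0·1 + -1·-2 = 2
  a_10 = 0·2 + 0·4 + 0·3 + -1·1 = -1
  a_11 = 0·-1 + 0·2 + 0·4 + -1·3 = -3

0,0,0,-1 ; -3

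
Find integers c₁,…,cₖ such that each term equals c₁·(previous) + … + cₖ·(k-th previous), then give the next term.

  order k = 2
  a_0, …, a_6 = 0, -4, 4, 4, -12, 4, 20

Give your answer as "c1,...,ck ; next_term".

  a_2 = -1·-4 + -2·0 = 4
  a_3 = -1·4 + -2·-4 = 4
  a_4 = -1·4 + -2·4 = -12
  a_5 = -1·-12 + -2·4 = 4
  a_6 = -1·4 + -2·-12 = 20
  a_7 = -1·20 + -2·4 = -28

-1,-2 ; -28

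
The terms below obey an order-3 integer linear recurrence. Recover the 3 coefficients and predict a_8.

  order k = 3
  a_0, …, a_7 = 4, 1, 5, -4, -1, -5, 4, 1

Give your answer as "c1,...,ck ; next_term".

0,0,-1 ; 5

  a_3 = 0·5 + 0·1 + -1·4 = -4
  a_4 = 0·-4 + 0·5 + -1·1 = -1
  a_5 = 0·-1 + 0·-4 + -1·5 = -5
  a_6 = 0·-5 + 0·-1 + -1·-4 = 4
  a_7 = 0·4 + 0·-5 + -1·-1 = 1
  a_8 = 0·1 + 0·4 + -1·-5 = 5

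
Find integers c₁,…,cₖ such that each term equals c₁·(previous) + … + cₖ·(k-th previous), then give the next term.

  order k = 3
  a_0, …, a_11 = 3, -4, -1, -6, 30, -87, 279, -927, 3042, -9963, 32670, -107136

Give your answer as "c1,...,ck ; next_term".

  a_3 = -3·-1 + 0·-4 + -3·3 = -6
  a_4 = -3·-6 + 0·-1 + -3·-4 = 30
  a_5 = -3·30 + 0·-6 + -3·-1 = -87
  a_6 = -3·-87 + 0·30 + -3·-6 = 279
  a_7 = -3·279 + 0·-87 + -3·30 = -927
  a_8 = -3·-927 + 0·279 + -3·-87 = 3042
  a_9 = -3·3042 + 0·-927 + -3·279 = -9963
  a_10 = -3·-9963 + 0·3042 + -3·-927 = 32670
  a_11 = -3·32670 + 0·-9963 + -3·3042 = -107136
  a_12 = -3·-107136 + 0·32670 + -3·-9963 = 351297

-3,0,-3 ; 351297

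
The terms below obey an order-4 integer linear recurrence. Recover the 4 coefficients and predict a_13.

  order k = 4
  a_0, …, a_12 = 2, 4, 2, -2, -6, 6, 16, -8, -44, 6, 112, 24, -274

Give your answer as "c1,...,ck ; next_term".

0,-2,-1,1 ; -154

  a_4 = 0·-2 + -2·2 + -1·4 + 1·2 = -6
  a_5 = 0·-6 + -2·-2 + -1·2 + 1·4 = 6
  a_6 = 0·6 + -2·-6 + -1·-2 + 1·2 = 16
  a_7 = 0·16 + -2·6 + -1·-6 + 1·-2 = -8
  a_8 = 0·-8 + -2·16 + -1·6 + 1·-6 = -44
  a_9 = 0·-44 + -2·-8 + -1·16 + 1·6 = 6
  a_10 = 0·6 + -2·-44 + -1·-8 + 1·16 = 112
  a_11 = 0·112 + -2·6 + -1·-44 + 1·-8 = 24
  a_12 = 0·24 + -2·112 + -1·6 + 1·-44 = -274
  a_13 = 0·-274 + -2·24 + -1·112 + 1·6 = -154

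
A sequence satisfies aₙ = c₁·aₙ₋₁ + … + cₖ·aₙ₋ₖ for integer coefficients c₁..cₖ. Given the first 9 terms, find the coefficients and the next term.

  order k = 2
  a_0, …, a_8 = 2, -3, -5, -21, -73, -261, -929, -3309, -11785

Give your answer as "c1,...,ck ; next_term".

  a_2 = 3·-3 + 2·2 = -5
  a_3 = 3·-5 + 2·-3 = -21
  a_4 = 3·-21 + 2·-5 = -73
  a_5 = 3·-73 + 2·-21 = -261
  a_6 = 3·-261 + 2·-73 = -929
  a_7 = 3·-929 + 2·-261 = -3309
  a_8 = 3·-3309 + 2·-929 = -11785
  a_9 = 3·-11785 + 2·-3309 = -41973

3,2 ; -41973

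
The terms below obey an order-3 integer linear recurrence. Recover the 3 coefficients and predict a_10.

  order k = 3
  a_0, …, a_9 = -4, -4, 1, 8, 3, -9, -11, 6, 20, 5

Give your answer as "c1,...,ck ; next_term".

  a_3 = 0·1 + -1·-4 + -1·-4 = 8
  a_4 = 0·8 + -1·1 + -1·-4 = 3
  a_5 = 0·3 + -1·8 + -1·1 = -9
  a_6 = 0·-9 + -1·3 + -1·8 = -11
  a_7 = 0·-11 + -1·-9 + -1·3 = 6
  a_8 = 0·6 + -1·-11 + -1·-9 = 20
  a_9 = 0·20 + -1·6 + -1·-11 = 5
  a_10 = 0·5 + -1·20 + -1·6 = -26

0,-1,-1 ; -26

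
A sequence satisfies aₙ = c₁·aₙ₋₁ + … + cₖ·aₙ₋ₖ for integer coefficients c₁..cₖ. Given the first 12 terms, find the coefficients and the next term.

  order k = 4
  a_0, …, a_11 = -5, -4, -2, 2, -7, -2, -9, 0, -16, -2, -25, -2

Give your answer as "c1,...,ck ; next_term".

  a_4 = 0·2 + 1·-2 + 0·-4 + 1·-5 = -7
  a_5 = 0·-7 + 1·2 + 0·-2 + 1·-4 = -2
  a_6 = 0·-2 + 1·-7 + 0·2 + 1·-2 = -9
  a_7 = 0·-9 + 1·-2 + 0·-7 + 1·2 = 0
  a_8 = 0·0 + 1·-9 + 0·-2 + 1·-7 = -16
  a_9 = 0·-16 + 1·0 + 0·-9 + 1·-2 = -2
  a_10 = 0·-2 + 1·-16 + 0·0 + 1·-9 = -25
  a_11 = 0·-25 + 1·-2 + 0·-16 + 1·0 = -2
  a_12 = 0·-2 + 1·-25 + 0·-2 + 1·-16 = -41

0,1,0,1 ; -41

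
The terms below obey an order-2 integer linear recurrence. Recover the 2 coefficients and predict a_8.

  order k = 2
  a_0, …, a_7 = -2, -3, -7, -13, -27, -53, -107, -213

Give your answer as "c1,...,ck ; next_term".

  a_2 = 1·-3 + 2·-2 = -7
  a_3 = 1·-7 + 2·-3 = -13
  a_4 = 1·-13 + 2·-7 = -27
  a_5 = 1·-27 + 2·-13 = -53
  a_6 = 1·-53 + 2·-27 = -107
  a_7 = 1·-107 + 2·-53 = -213
  a_8 = 1·-213 + 2·-107 = -427

1,2 ; -427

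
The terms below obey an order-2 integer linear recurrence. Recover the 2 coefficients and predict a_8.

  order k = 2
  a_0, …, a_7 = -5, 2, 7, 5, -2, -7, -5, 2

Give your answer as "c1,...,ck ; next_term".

  a_2 = 1·2 + -1·-5 = 7
  a_3 = 1·7 + -1·2 = 5
  a_4 = 1·5 + -1·7 = -2
  a_5 = 1·-2 + -1·5 = -7
  a_6 = 1·-7 + -1·-2 = -5
  a_7 = 1·-5 + -1·-7 = 2
  a_8 = 1·2 + -1·-5 = 7

1,-1 ; 7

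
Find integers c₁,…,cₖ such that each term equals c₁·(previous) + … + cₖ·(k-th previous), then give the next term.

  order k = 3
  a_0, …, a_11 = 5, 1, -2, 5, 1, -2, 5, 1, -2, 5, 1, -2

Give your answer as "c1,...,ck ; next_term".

0,0,1 ; 5

  a_3 = 0·-2 + 0·1 + 1·5 = 5
  a_4 = 0·5 + 0·-2 + 1·1 = 1
  a_5 = 0·1 + 0·5 + 1·-2 = -2
  a_6 = 0·-2 + 0·1 + 1·5 = 5
  a_7 = 0·5 + 0·-2 + 1·1 = 1
  a_8 = 0·1 + 0·5 + 1·-2 = -2
  a_9 = 0·-2 + 0·1 + 1·5 = 5
  a_10 = 0·5 + 0·-2 + 1·1 = 1
  a_11 = 0·1 + 0·5 + 1·-2 = -2
  a_12 = 0·-2 + 0·1 + 1·5 = 5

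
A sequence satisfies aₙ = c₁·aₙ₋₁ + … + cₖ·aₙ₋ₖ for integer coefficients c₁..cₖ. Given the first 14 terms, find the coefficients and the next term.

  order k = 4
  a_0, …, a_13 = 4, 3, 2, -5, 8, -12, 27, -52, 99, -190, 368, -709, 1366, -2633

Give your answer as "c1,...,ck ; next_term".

  a_4 = -1·-5 + 1·2 + -1·3 + 1·4 = 8
  a_5 = -1·8 + 1·-5 + -1·2 + 1·3 = -12
  a_6 = -1·-12 + 1·8 + -1·-5 + 1·2 = 27
  a_7 = -1·27 + 1·-12 + -1·8 + 1·-5 = -52
  a_8 = -1·-52 + 1·27 + -1·-12 + 1·8 = 99
  a_9 = -1·99 + 1·-52 + -1·27 + 1·-12 = -190
  a_10 = -1·-190 + 1·99 + -1·-52 + 1·27 = 368
  a_11 = -1·368 + 1·-190 + -1·99 + 1·-52 = -709
  a_12 = -1·-709 + 1·368 + -1·-190 + 1·99 = 1366
  a_13 = -1·1366 + 1·-709 + -1·368 + 1·-190 = -2633
  a_14 = -1·-2633 + 1·1366 + -1·-709 + 1·368 = 5076

-1,1,-1,1 ; 5076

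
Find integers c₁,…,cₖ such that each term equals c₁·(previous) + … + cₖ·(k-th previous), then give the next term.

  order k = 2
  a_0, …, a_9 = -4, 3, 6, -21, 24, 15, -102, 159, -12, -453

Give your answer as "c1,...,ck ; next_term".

  a_2 = -2·3 + -3·-4 = 6
  a_3 = -2·6 + -3·3 = -21
  a_4 = -2·-21 + -3·6 = 24
  a_5 = -2·24 + -3·-21 = 15
  a_6 = -2·15 + -3·24 = -102
  a_7 = -2·-102 + -3·15 = 159
  a_8 = -2·159 + -3·-102 = -12
  a_9 = -2·-12 + -3·159 = -453
  a_10 = -2·-453 + -3·-12 = 942

-2,-3 ; 942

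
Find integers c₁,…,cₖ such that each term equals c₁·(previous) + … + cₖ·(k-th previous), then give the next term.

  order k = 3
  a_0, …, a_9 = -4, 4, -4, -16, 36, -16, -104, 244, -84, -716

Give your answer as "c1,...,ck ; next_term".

-1,-2,3 ; 1616

  a_3 = -1·-4 + -2·4 + 3·-4 = -16
  a_4 = -1·-16 + -2·-4 + 3·4 = 36
  a_5 = -1·36 + -2·-16 + 3·-4 = -16
  a_6 = -1·-16 + -2·36 + 3·-16 = -104
  a_7 = -1·-104 + -2·-16 + 3·36 = 244
  a_8 = -1·244 + -2·-104 + 3·-16 = -84
  a_9 = -1·-84 + -2·244 + 3·-104 = -716
  a_10 = -1·-716 + -2·-84 + 3·244 = 1616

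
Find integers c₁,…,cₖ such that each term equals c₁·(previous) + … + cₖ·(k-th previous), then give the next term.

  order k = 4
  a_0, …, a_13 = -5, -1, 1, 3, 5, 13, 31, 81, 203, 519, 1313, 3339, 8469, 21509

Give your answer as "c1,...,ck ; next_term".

  a_4 = 2·3 + 2·1 + -2·-1 + 1·-5 = 5
  a_5 = 2·5 + 2·3 + -2·1 + 1·-1 = 13
  a_6 = 2·13 + 2·5 + -2·3 + 1·1 = 31
  a_7 = 2·31 + 2·13 + -2·5 + 1·3 = 81
  a_8 = 2·81 + 2·31 + -2·13 + 1·5 = 203
  a_9 = 2·203 + 2·81 + -2·31 + 1·13 = 519
  a_10 = 2·519 + 2·203 + -2·81 + 1·31 = 1313
  a_11 = 2·1313 + 2·519 + -2·203 + 1·81 = 3339
  a_12 = 2·3339 + 2·1313 + -2·519 + 1·203 = 8469
  a_13 = 2·8469 + 2·3339 + -2·1313 + 1·519 = 21509
  a_14 = 2·21509 + 2·8469 + -2·3339 + 1·1313 = 54591

2,2,-2,1 ; 54591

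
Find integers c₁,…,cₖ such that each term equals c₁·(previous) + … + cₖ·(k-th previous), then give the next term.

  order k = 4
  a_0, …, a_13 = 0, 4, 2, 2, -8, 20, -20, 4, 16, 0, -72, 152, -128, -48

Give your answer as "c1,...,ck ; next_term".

-2,-2,0,2 ; 208

  a_4 = -2·2 + -2·2 + 0·4 + 2·0 = -8
  a_5 = -2·-8 + -2·2 + 0·2 + 2·4 = 20
  a_6 = -2·20 + -2·-8 + 0·2 + 2·2 = -20
  a_7 = -2·-20 + -2·20 + 0·-8 + 2·2 = 4
  a_8 = -2·4 + -2·-20 + 0·20 + 2·-8 = 16
  a_9 = -2·16 + -2·4 + 0·-20 + 2·20 = 0
  a_10 = -2·0 + -2·16 + 0·4 + 2·-20 = -72
  a_11 = -2·-72 + -2·0 + 0·16 + 2·4 = 152
  a_12 = -2·152 + -2·-72 + 0·0 + 2·16 = -128
  a_13 = -2·-128 + -2·152 + 0·-72 + 2·0 = -48
  a_14 = -2·-48 + -2·-128 + 0·152 + 2·-72 = 208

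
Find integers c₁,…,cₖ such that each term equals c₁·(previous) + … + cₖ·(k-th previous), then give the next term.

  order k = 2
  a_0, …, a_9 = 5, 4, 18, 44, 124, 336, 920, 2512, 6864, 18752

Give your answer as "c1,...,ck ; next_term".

2,2 ; 51232

  a_2 = 2·4 + 2·5 = 18
  a_3 = 2·18 + 2·4 = 44
  a_4 = 2·44 + 2·18 = 124
  a_5 = 2·124 + 2·44 = 336
  a_6 = 2·336 + 2·124 = 920
  a_7 = 2·920 + 2·336 = 2512
  a_8 = 2·2512 + 2·920 = 6864
  a_9 = 2·6864 + 2·2512 = 18752
  a_10 = 2·18752 + 2·6864 = 51232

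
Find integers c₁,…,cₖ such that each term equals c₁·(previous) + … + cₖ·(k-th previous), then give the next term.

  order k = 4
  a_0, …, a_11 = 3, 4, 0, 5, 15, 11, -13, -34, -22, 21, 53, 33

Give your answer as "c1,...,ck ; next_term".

2,-3,2,-1 ; -29

  a_4 = 2·5 + -3·0 + 2·4 + -1·3 = 15
  a_5 = 2·15 + -3·5 + 2·0 + -1·4 = 11
  a_6 = 2·11 + -3·15 + 2·5 + -1·0 = -13
  a_7 = 2·-13 + -3·11 + 2·15 + -1·5 = -34
  a_8 = 2·-34 + -3·-13 + 2·11 + -1·15 = -22
  a_9 = 2·-22 + -3·-34 + 2·-13 + -1·11 = 21
  a_10 = 2·21 + -3·-22 + 2·-34 + -1·-13 = 53
  a_11 = 2·53 + -3·21 + 2·-22 + -1·-34 = 33
  a_12 = 2·33 + -3·53 + 2·21 + -1·-22 = -29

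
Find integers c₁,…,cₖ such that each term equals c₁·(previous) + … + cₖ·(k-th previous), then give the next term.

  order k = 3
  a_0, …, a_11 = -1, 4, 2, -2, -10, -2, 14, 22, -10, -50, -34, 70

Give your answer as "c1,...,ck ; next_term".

  a_3 = 0·2 + -1·4 + -2·-1 = -2
  a_4 = 0·-2 + -1·2 + -2·4 = -10
  a_5 = 0·-10 + -1·-2 + -2·2 = -2
  a_6 = 0·-2 + -1·-10 + -2·-2 = 14
  a_7 = 0·14 + -1·-2 + -2·-10 = 22
  a_8 = 0·22 + -1·14 + -2·-2 = -10
  a_9 = 0·-10 + -1·22 + -2·14 = -50
  a_10 = 0·-50 + -1·-10 + -2·22 = -34
  a_11 = 0·-34 + -1·-50 + -2·-10 = 70
  a_12 = 0·70 + -1·-34 + -2·-50 = 134

0,-1,-2 ; 134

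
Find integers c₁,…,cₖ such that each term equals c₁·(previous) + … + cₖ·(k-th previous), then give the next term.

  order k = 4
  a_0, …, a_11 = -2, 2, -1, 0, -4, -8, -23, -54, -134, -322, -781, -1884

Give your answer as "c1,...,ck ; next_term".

2,2,-2,-1 ; -4552

  a_4 = 2·0 + 2·-1 + -2·2 + -1·-2 = -4
  a_5 = 2·-4 + 2·0 + -2·-1 + -1·2 = -8
  a_6 = 2·-8 + 2·-4 + -2·0 + -1·-1 = -23
  a_7 = 2·-23 + 2·-8 + -2·-4 + -1·0 = -54
  a_8 = 2·-54 + 2·-23 + -2·-8 + -1·-4 = -134
  a_9 = 2·-134 + 2·-54 + -2·-23 + -1·-8 = -322
  a_10 = 2·-322 + 2·-134 + -2·-54 + -1·-23 = -781
  a_11 = 2·-781 + 2·-322 + -2·-134 + -1·-54 = -1884
  a_12 = 2·-1884 + 2·-781 + -2·-322 + -1·-134 = -4552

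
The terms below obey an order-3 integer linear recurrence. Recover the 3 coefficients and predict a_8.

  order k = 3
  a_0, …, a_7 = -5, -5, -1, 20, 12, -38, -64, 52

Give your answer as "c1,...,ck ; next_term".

0,-2,-2 ; 204

  a_3 = 0·-1 + -2·-5 + -2·-5 = 20
  a_4 = 0·20 + -2·-1 + -2·-5 = 12
  a_5 = 0·12 + -2·20 + -2·-1 = -38
  a_6 = 0·-38 + -2·12 + -2·20 = -64
  a_7 = 0·-64 + -2·-38 + -2·12 = 52
  a_8 = 0·52 + -2·-64 + -2·-38 = 204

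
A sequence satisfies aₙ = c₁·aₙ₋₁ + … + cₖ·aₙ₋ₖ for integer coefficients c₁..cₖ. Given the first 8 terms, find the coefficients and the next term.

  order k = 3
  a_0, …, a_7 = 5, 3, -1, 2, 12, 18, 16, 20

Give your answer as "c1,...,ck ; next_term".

  a_3 = 2·-1 + -2·3 + 2·5 = 2
  a_4 = 2·2 + -2·-1 + 2·3 = 12
  a_5 = 2·12 + -2·2 + 2·-1 = 18
  a_6 = 2·18 + -2·12 + 2·2 = 16
  a_7 = 2·16 + -2·18 + 2·12 = 20
  a_8 = 2·20 + -2·16 + 2·18 = 44

2,-2,2 ; 44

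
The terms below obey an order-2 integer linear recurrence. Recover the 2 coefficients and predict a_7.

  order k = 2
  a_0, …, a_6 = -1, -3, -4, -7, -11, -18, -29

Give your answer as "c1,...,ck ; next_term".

  a_2 = 1·-3 + 1·-1 = -4
  a_3 = 1·-4 + 1·-3 = -7
  a_4 = 1·-7 + 1·-4 = -11
  a_5 = 1·-11 + 1·-7 = -18
  a_6 = 1·-18 + 1·-11 = -29
  a_7 = 1·-29 + 1·-18 = -47

1,1 ; -47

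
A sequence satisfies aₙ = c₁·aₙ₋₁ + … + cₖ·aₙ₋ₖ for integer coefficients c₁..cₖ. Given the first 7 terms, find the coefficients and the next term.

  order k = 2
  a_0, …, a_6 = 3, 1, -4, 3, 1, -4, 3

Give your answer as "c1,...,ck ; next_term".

  a_2 = -1·1 + -1·3 = -4
  a_3 = -1·-4 + -1·1 = 3
  a_4 = -1·3 + -1·-4 = 1
  a_5 = -1·1 + -1·3 = -4
  a_6 = -1·-4 + -1·1 = 3
  a_7 = -1·3 + -1·-4 = 1

-1,-1 ; 1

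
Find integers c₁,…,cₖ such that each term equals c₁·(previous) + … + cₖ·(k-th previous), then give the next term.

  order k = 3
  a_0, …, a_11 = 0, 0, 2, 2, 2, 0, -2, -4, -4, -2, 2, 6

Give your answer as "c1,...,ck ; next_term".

  a_3 = 1·2 + 0·0 + -1·0 = 2
  a_4 = 1·2 + 0·2 + -1·0 = 2
  a_5 = 1·2 + 0·2 + -1·2 = 0
  a_6 = 1·0 + 0·2 + -1·2 = -2
  a_7 = 1·-2 + 0·0 + -1·2 = -4
  a_8 = 1·-4 + 0·-2 + -1·0 = -4
  a_9 = 1·-4 + 0·-4 + -1·-2 = -2
  a_10 = 1·-2 + 0·-4 + -1·-4 = 2
  a_11 = 1·2 + 0·-2 + -1·-4 = 6
  a_12 = 1·6 + 0·2 + -1·-2 = 8

1,0,-1 ; 8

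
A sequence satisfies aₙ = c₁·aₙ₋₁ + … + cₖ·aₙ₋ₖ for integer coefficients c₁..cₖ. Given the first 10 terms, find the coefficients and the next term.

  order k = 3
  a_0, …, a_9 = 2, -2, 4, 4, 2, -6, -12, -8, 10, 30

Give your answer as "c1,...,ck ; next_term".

1,-1,-1 ; 28

  a_3 = 1·4 + -1·-2 + -1·2 = 4
  a_4 = 1·4 + -1·4 + -1·-2 = 2
  a_5 = 1·2 + -1·4 + -1·4 = -6
  a_6 = 1·-6 + -1·2 + -1·4 = -12
  a_7 = 1·-12 + -1·-6 + -1·2 = -8
  a_8 = 1·-8 + -1·-12 + -1·-6 = 10
  a_9 = 1·10 + -1·-8 + -1·-12 = 30
  a_10 = 1·30 + -1·10 + -1·-8 = 28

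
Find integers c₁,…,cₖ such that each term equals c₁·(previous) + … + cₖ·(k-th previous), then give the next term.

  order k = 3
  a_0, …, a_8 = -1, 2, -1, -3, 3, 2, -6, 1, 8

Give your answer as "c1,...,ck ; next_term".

0,-1,1 ; -7

  a_3 = 0·-1 + -1·2 + 1·-1 = -3
  a_4 = 0·-3 + -1·-1 + 1·2 = 3
  a_5 = 0·3 + -1·-3 + 1·-1 = 2
  a_6 = 0·2 + -1·3 + 1·-3 = -6
  a_7 = 0·-6 + -1·2 + 1·3 = 1
  a_8 = 0·1 + -1·-6 + 1·2 = 8
  a_9 = 0·8 + -1·1 + 1·-6 = -7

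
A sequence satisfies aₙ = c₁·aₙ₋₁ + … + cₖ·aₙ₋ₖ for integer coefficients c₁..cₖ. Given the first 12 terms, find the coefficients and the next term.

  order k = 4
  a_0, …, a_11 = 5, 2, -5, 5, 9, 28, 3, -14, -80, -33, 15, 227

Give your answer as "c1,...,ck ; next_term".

1,0,-3,2 ; 166

  a_4 = 1·5 + 0·-5 + -3·2 + 2·5 = 9
  a_5 = 1·9 + 0·5 + -3·-5 + 2·2 = 28
  a_6 = 1·28 + 0·9 + -3·5 + 2·-5 = 3
  a_7 = 1·3 + 0·28 + -3·9 + 2·5 = -14
  a_8 = 1·-14 + 0·3 + -3·28 + 2·9 = -80
  a_9 = 1·-80 + 0·-14 + -3·3 + 2·28 = -33
  a_10 = 1·-33 + 0·-80 + -3·-14 + 2·3 = 15
  a_11 = 1·15 + 0·-33 + -3·-80 + 2·-14 = 227
  a_12 = 1·227 + 0·15 + -3·-33 + 2·-80 = 166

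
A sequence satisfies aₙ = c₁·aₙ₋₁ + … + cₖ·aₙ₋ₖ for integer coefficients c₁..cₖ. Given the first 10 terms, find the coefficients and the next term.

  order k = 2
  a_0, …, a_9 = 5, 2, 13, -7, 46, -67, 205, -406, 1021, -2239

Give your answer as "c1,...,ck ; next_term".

-1,3 ; 5302

  a_2 = -1·2 + 3·5 = 13
  a_3 = -1·13 + 3·2 = -7
  a_4 = -1·-7 + 3·13 = 46
  a_5 = -1·46 + 3·-7 = -67
  a_6 = -1·-67 + 3·46 = 205
  a_7 = -1·205 + 3·-67 = -406
  a_8 = -1·-406 + 3·205 = 1021
  a_9 = -1·1021 + 3·-406 = -2239
  a_10 = -1·-2239 + 3·1021 = 5302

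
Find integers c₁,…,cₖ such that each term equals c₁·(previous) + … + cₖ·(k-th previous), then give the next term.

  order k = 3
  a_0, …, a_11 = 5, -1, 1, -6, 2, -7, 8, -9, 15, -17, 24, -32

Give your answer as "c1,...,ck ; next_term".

0,1,-1 ; 41

  a_3 = 0·1 + 1·-1 + -1·5 = -6
  a_4 = 0·-6 + 1·1 + -1·-1 = 2
  a_5 = 0·2 + 1·-6 + -1·1 = -7
  a_6 = 0·-7 + 1·2 + -1·-6 = 8
  a_7 = 0·8 + 1·-7 + -1·2 = -9
  a_8 = 0·-9 + 1·8 + -1·-7 = 15
  a_9 = 0·15 + 1·-9 + -1·8 = -17
  a_10 = 0·-17 + 1·15 + -1·-9 = 24
  a_11 = 0·24 + 1·-17 + -1·15 = -32
  a_12 = 0·-32 + 1·24 + -1·-17 = 41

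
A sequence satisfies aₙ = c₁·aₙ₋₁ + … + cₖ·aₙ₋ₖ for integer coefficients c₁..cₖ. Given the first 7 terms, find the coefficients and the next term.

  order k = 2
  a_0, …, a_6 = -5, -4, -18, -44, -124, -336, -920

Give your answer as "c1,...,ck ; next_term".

2,2 ; -2512

  a_2 = 2·-4 + 2·-5 = -18
  a_3 = 2·-18 + 2·-4 = -44
  a_4 = 2·-44 + 2·-18 = -124
  a_5 = 2·-124 + 2·-44 = -336
  a_6 = 2·-336 + 2·-124 = -920
  a_7 = 2·-920 + 2·-336 = -2512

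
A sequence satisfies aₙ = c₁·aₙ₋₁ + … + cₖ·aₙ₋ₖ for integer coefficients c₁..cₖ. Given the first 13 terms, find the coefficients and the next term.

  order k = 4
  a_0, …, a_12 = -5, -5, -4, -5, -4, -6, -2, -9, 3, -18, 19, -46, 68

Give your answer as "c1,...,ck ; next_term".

-1,1,0,1 ; -132

  a_4 = -1·-5 + 1·-4 + 0·-5 + 1·-5 = -4
  a_5 = -1·-4 + 1·-5 + 0·-4 + 1·-5 = -6
  a_6 = -1·-6 + 1·-4 + 0·-5 + 1·-4 = -2
  a_7 = -1·-2 + 1·-6 + 0·-4 + 1·-5 = -9
  a_8 = -1·-9 + 1·-2 + 0·-6 + 1·-4 = 3
  a_9 = -1·3 + 1·-9 + 0·-2 + 1·-6 = -18
  a_10 = -1·-18 + 1·3 + 0·-9 + 1·-2 = 19
  a_11 = -1·19 + 1·-18 + 0·3 + 1·-9 = -46
  a_12 = -1·-46 + 1·19 + 0·-18 + 1·3 = 68
  a_13 = -1·68 + 1·-46 + 0·19 + 1·-18 = -132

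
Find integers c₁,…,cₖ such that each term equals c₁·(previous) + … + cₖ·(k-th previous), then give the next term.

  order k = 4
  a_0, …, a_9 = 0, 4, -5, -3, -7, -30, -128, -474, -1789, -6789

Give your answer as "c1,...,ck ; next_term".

  a_4 = 3·-3 + 2·-5 + 3·4 + 3·0 = -7
  a_5 = 3·-7 + 2·-3 + 3·-5 + 3·4 = -30
  a_6 = 3·-30 + 2·-7 + 3·-3 + 3·-5 = -128
  a_7 = 3·-128 + 2·-30 + 3·-7 + 3·-3 = -474
  a_8 = 3·-474 + 2·-128 + 3·-30 + 3·-7 = -1789
  a_9 = 3·-1789 + 2·-474 + 3·-128 + 3·-30 = -6789
  a_10 = 3·-6789 + 2·-1789 + 3·-474 + 3·-128 = -25751

3,2,3,3 ; -25751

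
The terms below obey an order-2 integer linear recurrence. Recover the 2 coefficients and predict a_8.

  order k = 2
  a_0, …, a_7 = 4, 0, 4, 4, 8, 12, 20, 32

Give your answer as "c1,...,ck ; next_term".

1,1 ; 52

  a_2 = 1·0 + 1·4 = 4
  a_3 = 1·4 + 1·0 = 4
  a_4 = 1·4 + 1·4 = 8
  a_5 = 1·8 + 1·4 = 12
  a_6 = 1·12 + 1·8 = 20
  a_7 = 1·20 + 1·12 = 32
  a_8 = 1·32 + 1·20 = 52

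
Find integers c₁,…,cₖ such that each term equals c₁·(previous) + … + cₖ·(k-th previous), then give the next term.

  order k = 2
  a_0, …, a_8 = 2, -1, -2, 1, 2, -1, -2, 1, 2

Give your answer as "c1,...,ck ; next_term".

0,-1 ; -1

  a_2 = 0·-1 + -1·2 = -2
  a_3 = 0·-2 + -1·-1 = 1
  a_4 = 0·1 + -1·-2 = 2
  a_5 = 0·2 + -1·1 = -1
  a_6 = 0·-1 + -1·2 = -2
  a_7 = 0·-2 + -1·-1 = 1
  a_8 = 0·1 + -1·-2 = 2
  a_9 = 0·2 + -1·1 = -1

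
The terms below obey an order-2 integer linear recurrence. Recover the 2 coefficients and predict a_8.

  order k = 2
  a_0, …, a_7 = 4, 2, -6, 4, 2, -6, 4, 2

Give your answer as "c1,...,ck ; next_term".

  a_2 = -1·2 + -1·4 = -6
  a_3 = -1·-6 + -1·2 = 4
  a_4 = -1·4 + -1·-6 = 2
  a_5 = -1·2 + -1·4 = -6
  a_6 = -1·-6 + -1·2 = 4
  a_7 = -1·4 + -1·-6 = 2
  a_8 = -1·2 + -1·4 = -6

-1,-1 ; -6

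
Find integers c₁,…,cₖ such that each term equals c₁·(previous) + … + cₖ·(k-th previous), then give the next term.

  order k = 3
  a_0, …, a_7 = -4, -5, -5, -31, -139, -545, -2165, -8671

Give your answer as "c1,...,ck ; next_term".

4,-1,4 ; -34699

  a_3 = 4·-5 + -1·-5 + 4·-4 = -31
  a_4 = 4·-31 + -1·-5 + 4·-5 = -139
  a_5 = 4·-139 + -1·-31 + 4·-5 = -545
  a_6 = 4·-545 + -1·-139 + 4·-31 = -2165
  a_7 = 4·-2165 + -1·-545 + 4·-139 = -8671
  a_8 = 4·-8671 + -1·-2165 + 4·-545 = -34699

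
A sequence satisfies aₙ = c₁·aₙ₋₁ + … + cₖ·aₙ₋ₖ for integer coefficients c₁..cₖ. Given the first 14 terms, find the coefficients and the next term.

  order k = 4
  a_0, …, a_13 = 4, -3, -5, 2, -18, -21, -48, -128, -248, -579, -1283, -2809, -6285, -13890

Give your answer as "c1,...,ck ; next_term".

  a_4 = 1·2 + 2·-5 + 2·-3 + -1·4 = -18
  a_5 = 1·-18 + 2·2 + 2·-5 + -1·-3 = -21
  a_6 = 1·-21 + 2·-18 + 2·2 + -1·-5 = -48
  a_7 = 1·-48 + 2·-21 + 2·-18 + -1·2 = -128
  a_8 = 1·-128 + 2·-48 + 2·-21 + -1·-18 = -248
  a_9 = 1·-248 + 2·-128 + 2·-48 + -1·-21 = -579
  a_10 = 1·-579 + 2·-248 + 2·-128 + -1·-48 = -1283
  a_11 = 1·-1283 + 2·-579 + 2·-248 + -1·-128 = -2809
  a_12 = 1·-2809 + 2·-1283 + 2·-579 + -1·-248 = -6285
  a_13 = 1·-6285 + 2·-2809 + 2·-1283 + -1·-579 = -13890
  a_14 = 1·-13890 + 2·-6285 + 2·-2809 + -1·-1283 = -30795

1,2,2,-1 ; -30795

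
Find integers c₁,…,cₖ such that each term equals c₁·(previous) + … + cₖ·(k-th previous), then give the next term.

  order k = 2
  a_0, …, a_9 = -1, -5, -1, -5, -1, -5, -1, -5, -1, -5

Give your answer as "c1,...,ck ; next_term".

0,1 ; -1

  a_2 = 0·-5 + 1·-1 = -1
  a_3 = 0·-1 + 1·-5 = -5
  a_4 = 0·-5 + 1·-1 = -1
  a_5 = 0·-1 + 1·-5 = -5
  a_6 = 0·-5 + 1·-1 = -1
  a_7 = 0·-1 + 1·-5 = -5
  a_8 = 0·-5 + 1·-1 = -1
  a_9 = 0·-1 + 1·-5 = -5
  a_10 = 0·-5 + 1·-1 = -1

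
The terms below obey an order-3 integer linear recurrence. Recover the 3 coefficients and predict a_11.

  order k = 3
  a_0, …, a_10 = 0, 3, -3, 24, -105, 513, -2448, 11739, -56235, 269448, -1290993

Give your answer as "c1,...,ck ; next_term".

  a_3 = -4·-3 + 4·3 + 1·0 = 24
  a_4 = -4·24 + 4·-3 + 1·3 = -105
  a_5 = -4·-105 + 4·24 + 1·-3 = 513
  a_6 = -4·513 + 4·-105 + 1·24 = -2448
  a_7 = -4·-2448 + 4·513 + 1·-105 = 11739
  a_8 = -4·11739 + 4·-2448 + 1·513 = -56235
  a_9 = -4·-56235 + 4·11739 + 1·-2448 = 269448
  a_10 = -4·269448 + 4·-56235 + 1·11739 = -1290993
  a_11 = -4·-1290993 + 4·269448 + 1·-56235 = 6185529

-4,4,1 ; 6185529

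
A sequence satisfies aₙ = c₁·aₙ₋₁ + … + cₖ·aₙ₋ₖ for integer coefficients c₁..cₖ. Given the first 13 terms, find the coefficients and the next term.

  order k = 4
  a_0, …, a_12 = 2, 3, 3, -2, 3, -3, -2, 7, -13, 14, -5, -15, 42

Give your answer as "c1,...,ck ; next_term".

-1,0,1,-1 ; -61

  a_4 = -1·-2 + 0·3 + 1·3 + -1·2 = 3
  a_5 = -1·3 + 0·-2 + 1·3 + -1·3 = -3
  a_6 = -1·-3 + 0·3 + 1·-2 + -1·3 = -2
  a_7 = -1·-2 + 0·-3 + 1·3 + -1·-2 = 7
  a_8 = -1·7 + 0·-2 + 1·-3 + -1·3 = -13
  a_9 = -1·-13 + 0·7 + 1·-2 + -1·-3 = 14
  a_10 = -1·14 + 0·-13 + 1·7 + -1·-2 = -5
  a_11 = -1·-5 + 0·14 + 1·-13 + -1·7 = -15
  a_12 = -1·-15 + 0·-5 + 1·14 + -1·-13 = 42
  a_13 = -1·42 + 0·-15 + 1·-5 + -1·14 = -61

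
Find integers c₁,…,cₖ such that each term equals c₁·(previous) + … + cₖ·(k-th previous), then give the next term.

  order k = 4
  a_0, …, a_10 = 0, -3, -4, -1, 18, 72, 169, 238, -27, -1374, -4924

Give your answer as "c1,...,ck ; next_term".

3,-3,-3,-1 ; -10807

  a_4 = 3·-1 + -3·-4 + -3·-3 + -1·0 = 18
  a_5 = 3·18 + -3·-1 + -3·-4 + -1·-3 = 72
  a_6 = 3·72 + -3·18 + -3·-1 + -1·-4 = 169
  a_7 = 3·169 + -3·72 + -3·18 + -1·-1 = 238
  a_8 = 3·238 + -3·169 + -3·72 + -1·18 = -27
  a_9 = 3·-27 + -3·238 + -3·169 + -1·72 = -1374
  a_10 = 3·-1374 + -3·-27 + -3·238 + -1·169 = -4924
  a_11 = 3·-4924 + -3·-1374 + -3·-27 + -1·238 = -10807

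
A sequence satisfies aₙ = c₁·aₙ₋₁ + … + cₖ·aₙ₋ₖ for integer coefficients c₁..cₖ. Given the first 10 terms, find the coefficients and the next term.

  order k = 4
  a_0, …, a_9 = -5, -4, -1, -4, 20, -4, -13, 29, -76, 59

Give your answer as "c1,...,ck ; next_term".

  a_4 = -1·-4 + -1·-1 + 0·-4 + -3·-5 = 20
  a_5 = -1·20 + -1·-4 + 0·-1 + -3·-4 = -4
  a_6 = -1·-4 + -1·20 + 0·-4 + -3·-1 = -13
  a_7 = -1·-13 + -1·-4 + 0·20 + -3·-4 = 29
  a_8 = -1·29 + -1·-13 + 0·-4 + -3·20 = -76
  a_9 = -1·-76 + -1·29 + 0·-13 + -3·-4 = 59
  a_10 = -1·59 + -1·-76 + 0·29 + -3·-13 = 56

-1,-1,0,-3 ; 56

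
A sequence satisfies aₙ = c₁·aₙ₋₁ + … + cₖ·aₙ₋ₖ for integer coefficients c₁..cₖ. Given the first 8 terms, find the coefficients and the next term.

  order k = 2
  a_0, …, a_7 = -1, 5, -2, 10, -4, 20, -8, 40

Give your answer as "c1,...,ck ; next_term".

  a_2 = 0·5 + 2·-1 = -2
  a_3 = 0·-2 + 2·5 = 10
  a_4 = 0·10 + 2·-2 = -4
  a_5 = 0·-4 + 2·10 = 20
  a_6 = 0·20 + 2·-4 = -8
  a_7 = 0·-8 + 2·20 = 40
  a_8 = 0·40 + 2·-8 = -16

0,2 ; -16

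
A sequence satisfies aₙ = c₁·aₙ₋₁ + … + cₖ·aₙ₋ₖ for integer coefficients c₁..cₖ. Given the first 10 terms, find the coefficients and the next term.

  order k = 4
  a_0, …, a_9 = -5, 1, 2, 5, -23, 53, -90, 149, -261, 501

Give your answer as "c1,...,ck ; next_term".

-2,0,2,3 ; -974

  a_4 = -2·5 + 0·2 + 2·1 + 3·-5 = -23
  a_5 = -2·-23 + 0·5 + 2·2 + 3·1 = 53
  a_6 = -2·53 + 0·-23 + 2·5 + 3·2 = -90
  a_7 = -2·-90 + 0·53 + 2·-23 + 3·5 = 149
  a_8 = -2·149 + 0·-90 + 2·53 + 3·-23 = -261
  a_9 = -2·-261 + 0·149 + 2·-90 + 3·53 = 501
  a_10 = -2·501 + 0·-261 + 2·149 + 3·-90 = -974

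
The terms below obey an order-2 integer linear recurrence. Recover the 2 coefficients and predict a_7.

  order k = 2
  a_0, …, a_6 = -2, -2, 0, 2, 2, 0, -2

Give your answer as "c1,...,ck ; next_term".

  a_2 = 1·-2 + -1·-2 = 0
  a_3 = 1·0 + -1·-2 = 2
  a_4 = 1·2 + -1·0 = 2
  a_5 = 1·2 + -1·2 = 0
  a_6 = 1·0 + -1·2 = -2
  a_7 = 1·-2 + -1·0 = -2

1,-1 ; -2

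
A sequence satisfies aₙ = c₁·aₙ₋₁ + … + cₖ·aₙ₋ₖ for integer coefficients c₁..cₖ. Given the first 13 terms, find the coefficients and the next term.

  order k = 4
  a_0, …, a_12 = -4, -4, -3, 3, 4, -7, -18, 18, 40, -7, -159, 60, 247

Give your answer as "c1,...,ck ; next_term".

  a_4 = -1·3 + -1·-3 + -4·-4 + 3·-4 = 4
  a_5 = -1·4 + -1·3 + -4·-3 + 3·-4 = -7
  a_6 = -1·-7 + -1·4 + -4·3 + 3·-3 = -18
  a_7 = -1·-18 + -1·-7 + -4·4 + 3·3 = 18
  a_8 = -1·18 + -1·-18 + -4·-7 + 3·4 = 40
  a_9 = -1·40 + -1·18 + -4·-18 + 3·-7 = -7
  a_10 = -1·-7 + -1·40 + -4·18 + 3·-18 = -159
  a_11 = -1·-159 + -1·-7 + -4·40 + 3·18 = 60
  a_12 = -1·60 + -1·-159 + -4·-7 + 3·40 = 247
  a_13 = -1·247 + -1·60 + -4·-159 + 3·-7 = 308

-1,-1,-4,3 ; 308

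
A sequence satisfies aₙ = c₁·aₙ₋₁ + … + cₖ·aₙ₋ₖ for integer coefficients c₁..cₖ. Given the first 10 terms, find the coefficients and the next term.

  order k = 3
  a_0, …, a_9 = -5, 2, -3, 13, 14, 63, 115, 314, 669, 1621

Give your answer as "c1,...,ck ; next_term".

  a_3 = 2·-3 + 2·2 + -3·-5 = 13
  a_4 = 2·13 + 2·-3 + -3·2 = 14
  a_5 = 2·14 + 2·13 + -3·-3 = 63
  a_6 = 2·63 + 2·14 + -3·13 = 115
  a_7 = 2·115 + 2·63 + -3·14 = 314
  a_8 = 2·314 + 2·115 + -3·63 = 669
  a_9 = 2·669 + 2·314 + -3·115 = 1621
  a_10 = 2·1621 + 2·669 + -3·314 = 3638

2,2,-3 ; 3638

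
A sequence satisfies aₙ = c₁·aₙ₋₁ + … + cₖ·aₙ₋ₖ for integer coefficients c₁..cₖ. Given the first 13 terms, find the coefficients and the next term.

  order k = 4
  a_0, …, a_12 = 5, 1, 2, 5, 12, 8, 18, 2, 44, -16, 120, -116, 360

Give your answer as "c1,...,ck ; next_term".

0,2,-2,2 ; -504

  a_4 = 0·5 + 2·2 + -2·1 + 2·5 = 12
  a_5 = 0·12 + 2·5 + -2·2 + 2·1 = 8
  a_6 = 0·8 + 2·12 + -2·5 + 2·2 = 18
  a_7 = 0·18 + 2·8 + -2·12 + 2·5 = 2
  a_8 = 0·2 + 2·18 + -2·8 + 2·12 = 44
  a_9 = 0·44 + 2·2 + -2·18 + 2·8 = -16
  a_10 = 0·-16 + 2·44 + -2·2 + 2·18 = 120
  a_11 = 0·120 + 2·-16 + -2·44 + 2·2 = -116
  a_12 = 0·-116 + 2·120 + -2·-16 + 2·44 = 360
  a_13 = 0·360 + 2·-116 + -2·120 + 2·-16 = -504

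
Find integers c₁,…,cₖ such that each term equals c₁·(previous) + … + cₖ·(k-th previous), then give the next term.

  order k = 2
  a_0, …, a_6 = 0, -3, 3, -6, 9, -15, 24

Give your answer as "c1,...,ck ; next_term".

  a_2 = -1·-3 + 1·0 = 3
  a_3 = -1·3 + 1·-3 = -6
  a_4 = -1·-6 + 1·3 = 9
  a_5 = -1·9 + 1·-6 = -15
  a_6 = -1·-15 + 1·9 = 24
  a_7 = -1·24 + 1·-15 = -39

-1,1 ; -39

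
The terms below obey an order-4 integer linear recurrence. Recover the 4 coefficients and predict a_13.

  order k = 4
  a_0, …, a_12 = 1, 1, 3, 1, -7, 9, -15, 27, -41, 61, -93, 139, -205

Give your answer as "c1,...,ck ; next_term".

-2,-1,-1,-1 ; 303

  a_4 = -2·1 + -1·3 + -1·1 + -1·1 = -7
  a_5 = -2·-7 + -1·1 + -1·3 + -1·1 = 9
  a_6 = -2·9 + -1·-7 + -1·1 + -1·3 = -15
  a_7 = -2·-15 + -1·9 + -1·-7 + -1·1 = 27
  a_8 = -2·27 + -1·-15 + -1·9 + -1·-7 = -41
  a_9 = -2·-41 + -1·27 + -1·-15 + -1·9 = 61
  a_10 = -2·61 + -1·-41 + -1·27 + -1·-15 = -93
  a_11 = -2·-93 + -1·61 + -1·-41 + -1·27 = 139
  a_12 = -2·139 + -1·-93 + -1·61 + -1·-41 = -205
  a_13 = -2·-205 + -1·139 + -1·-93 + -1·61 = 303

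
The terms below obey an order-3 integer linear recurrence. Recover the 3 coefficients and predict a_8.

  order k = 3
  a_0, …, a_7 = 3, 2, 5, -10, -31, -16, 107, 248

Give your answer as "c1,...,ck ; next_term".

  a_3 = 1·5 + -3·2 + -3·3 = -10
  a_4 = 1·-10 + -3·5 + -3·2 = -31
  a_5 = 1·-31 + -3·-10 + -3·5 = -16
  a_6 = 1·-16 + -3·-31 + -3·-10 = 107
  a_7 = 1·107 + -3·-16 + -3·-31 = 248
  a_8 = 1·248 + -3·107 + -3·-16 = -25

1,-3,-3 ; -25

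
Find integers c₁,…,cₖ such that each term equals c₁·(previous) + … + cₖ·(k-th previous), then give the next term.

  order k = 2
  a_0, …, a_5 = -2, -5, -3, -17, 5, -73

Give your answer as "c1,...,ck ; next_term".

-1,4 ; 93

  a_2 = -1·-5 + 4·-2 = -3
  a_3 = -1·-3 + 4·-5 = -17
  a_4 = -1·-17 + 4·-3 = 5
  a_5 = -1·5 + 4·-17 = -73
  a_6 = -1·-73 + 4·5 = 93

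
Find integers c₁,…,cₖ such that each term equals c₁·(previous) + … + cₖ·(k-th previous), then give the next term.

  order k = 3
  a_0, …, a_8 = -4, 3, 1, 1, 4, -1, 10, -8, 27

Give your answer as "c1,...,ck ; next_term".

  a_3 = -1·1 + 2·3 + 1·-4 = 1
  a_4 = -1·1 + 2·1 + 1·3 = 4
  a_5 = -1·4 + 2·1 + 1·1 = -1
  a_6 = -1·-1 + 2·4 + 1·1 = 10
  a_7 = -1·10 + 2·-1 + 1·4 = -8
  a_8 = -1·-8 + 2·10 + 1·-1 = 27
  a_9 = -1·27 + 2·-8 + 1·10 = -33

-1,2,1 ; -33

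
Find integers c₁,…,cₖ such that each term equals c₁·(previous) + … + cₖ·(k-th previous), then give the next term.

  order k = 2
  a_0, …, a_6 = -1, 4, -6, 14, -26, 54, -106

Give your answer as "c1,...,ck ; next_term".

-1,2 ; 214

  a_2 = -1·4 + 2·-1 = -6
  a_3 = -1·-6 + 2·4 = 14
  a_4 = -1·14 + 2·-6 = -26
  a_5 = -1·-26 + 2·14 = 54
  a_6 = -1·54 + 2·-26 = -106
  a_7 = -1·-106 + 2·54 = 214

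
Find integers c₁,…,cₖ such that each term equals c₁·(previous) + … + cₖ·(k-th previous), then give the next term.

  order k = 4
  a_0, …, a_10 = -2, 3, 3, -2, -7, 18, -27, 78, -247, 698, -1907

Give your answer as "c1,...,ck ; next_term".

-2,1,-2,4 ; 5318

  a_4 = -2·-2 + 1·3 + -2·3 + 4·-2 = -7
  a_5 = -2·-7 + 1·-2 + -2·3 + 4·3 = 18
  a_6 = -2·18 + 1·-7 + -2·-2 + 4·3 = -27
  a_7 = -2·-27 + 1·18 + -2·-7 + 4·-2 = 78
  a_8 = -2·78 + 1·-27 + -2·18 + 4·-7 = -247
  a_9 = -2·-247 + 1·78 + -2·-27 + 4·18 = 698
  a_10 = -2·698 + 1·-247 + -2·78 + 4·-27 = -1907
  a_11 = -2·-1907 + 1·698 + -2·-247 + 4·78 = 5318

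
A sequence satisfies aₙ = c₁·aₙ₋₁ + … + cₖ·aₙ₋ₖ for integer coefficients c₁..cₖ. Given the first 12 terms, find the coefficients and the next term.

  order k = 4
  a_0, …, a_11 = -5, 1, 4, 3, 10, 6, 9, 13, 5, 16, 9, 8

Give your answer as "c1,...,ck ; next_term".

  a_4 = 0·3 + 1·4 + 1·1 + -1·-5 = 10
  a_5 = 0·10 + 1·3 + 1·4 + -1·1 = 6
  a_6 = 0·6 + 1·10 + 1·3 + -1·4 = 9
  a_7 = 0·9 + 1·6 + 1·10 + -1·3 = 13
  a_8 = 0·13 + 1·9 + 1·6 + -1·10 = 5
  a_9 = 0·5 + 1·13 + 1·9 + -1·6 = 16
  a_10 = 0·16 + 1·5 + 1·13 + -1·9 = 9
  a_11 = 0·9 + 1·16 + 1·5 + -1·13 = 8
  a_12 = 0·8 + 1·9 + 1·16 + -1·5 = 20

0,1,1,-1 ; 20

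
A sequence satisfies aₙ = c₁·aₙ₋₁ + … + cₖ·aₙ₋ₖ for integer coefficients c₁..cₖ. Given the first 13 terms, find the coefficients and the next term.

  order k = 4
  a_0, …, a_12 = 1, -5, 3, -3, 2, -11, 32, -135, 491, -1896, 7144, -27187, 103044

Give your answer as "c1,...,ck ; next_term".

-3,4,4,1 ; -391200

  a_4 = -3·-3 + 4·3 + 4·-5 + 1·1 = 2
  a_5 = -3·2 + 4·-3 + 4·3 + 1·-5 = -11
  a_6 = -3·-11 + 4·2 + 4·-3 + 1·3 = 32
  a_7 = -3·32 + 4·-11 + 4·2 + 1·-3 = -135
  a_8 = -3·-135 + 4·32 + 4·-11 + 1·2 = 491
  a_9 = -3·491 + 4·-135 + 4·32 + 1·-11 = -1896
  a_10 = -3·-1896 + 4·491 + 4·-135 + 1·32 = 7144
  a_11 = -3·7144 + 4·-1896 + 4·491 + 1·-135 = -27187
  a_12 = -3·-27187 + 4·7144 + 4·-1896 + 1·491 = 103044
  a_13 = -3·103044 + 4·-27187 + 4·7144 + 1·-1896 = -391200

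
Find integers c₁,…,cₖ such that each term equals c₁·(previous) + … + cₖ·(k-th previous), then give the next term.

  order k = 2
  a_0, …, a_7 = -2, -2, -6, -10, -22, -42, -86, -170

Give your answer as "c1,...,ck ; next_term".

  a_2 = 1·-2 + 2·-2 = -6
  a_3 = 1·-6 + 2·-2 = -10
  a_4 = 1·-10 + 2·-6 = -22
  a_5 = 1·-22 + 2·-10 = -42
  a_6 = 1·-42 + 2·-22 = -86
  a_7 = 1·-86 + 2·-42 = -170
  a_8 = 1·-170 + 2·-86 = -342

1,2 ; -342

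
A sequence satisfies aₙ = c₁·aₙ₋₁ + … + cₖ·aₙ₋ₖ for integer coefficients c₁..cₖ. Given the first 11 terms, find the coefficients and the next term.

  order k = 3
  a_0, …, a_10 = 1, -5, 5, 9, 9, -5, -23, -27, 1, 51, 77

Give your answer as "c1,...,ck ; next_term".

  a_3 = 1·5 + -1·-5 + -1·1 = 9
  a_4 = 1·9 + -1·5 + -1·-5 = 9
  a_5 = 1·9 + -1·9 + -1·5 = -5
  a_6 = 1·-5 + -1·9 + -1·9 = -23
  a_7 = 1·-23 + -1·-5 + -1·9 = -27
  a_8 = 1·-27 + -1·-23 + -1·-5 = 1
  a_9 = 1·1 + -1·-27 + -1·-23 = 51
  a_10 = 1·51 + -1·1 + -1·-27 = 77
  a_11 = 1·77 + -1·51 + -1·1 = 25

1,-1,-1 ; 25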